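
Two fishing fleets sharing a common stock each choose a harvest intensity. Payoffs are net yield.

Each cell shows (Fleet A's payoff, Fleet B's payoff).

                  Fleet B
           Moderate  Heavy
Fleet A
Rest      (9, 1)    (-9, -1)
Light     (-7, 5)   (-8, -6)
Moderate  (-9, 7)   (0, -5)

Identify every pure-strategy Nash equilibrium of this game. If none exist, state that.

Mark each player's best response to every combination of opponents' strategies; a profile where every player is best-responding is a pure Nash equilibrium.
Fleet A against Moderate: payoffs 9, -7, -9 → best response Rest.
Fleet A against Heavy: payoffs -9, -8, 0 → best response Moderate.
Fleet B against Rest: payoffs 1, -1 → best response Moderate.
Fleet B against Light: payoffs 5, -6 → best response Moderate.
Fleet B against Moderate: payoffs 7, -5 → best response Moderate.
Mutual best responses: (Rest, Moderate).

Pure NE: (Rest, Moderate)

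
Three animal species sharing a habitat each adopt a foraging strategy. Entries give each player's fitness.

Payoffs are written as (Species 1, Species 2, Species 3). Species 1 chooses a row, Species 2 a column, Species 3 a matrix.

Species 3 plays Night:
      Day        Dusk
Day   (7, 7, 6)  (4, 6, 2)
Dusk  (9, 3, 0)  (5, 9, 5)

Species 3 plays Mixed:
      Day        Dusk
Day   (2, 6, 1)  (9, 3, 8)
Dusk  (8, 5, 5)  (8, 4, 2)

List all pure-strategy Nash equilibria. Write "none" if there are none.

(Dusk, Day, Mixed), (Dusk, Dusk, Night)

Mark each player's best response to every combination of opponents' strategies; a profile where every player is best-responding is a pure Nash equilibrium.
Species 1 against (Day, Night): payoffs 7, 9 → best response Dusk.
Species 1 against (Day, Mixed): payoffs 2, 8 → best response Dusk.
Species 1 against (Dusk, Night): payoffs 4, 5 → best response Dusk.
Species 1 against (Dusk, Mixed): payoffs 9, 8 → best response Day.
Species 2 against (Day, Night): payoffs 7, 6 → best response Day.
Species 2 against (Day, Mixed): payoffs 6, 3 → best response Day.
Species 2 against (Dusk, Night): payoffs 3, 9 → best response Dusk.
Species 2 against (Dusk, Mixed): payoffs 5, 4 → best response Day.
Species 3 against (Day, Day): payoffs 6, 1 → best response Night.
Species 3 against (Day, Dusk): payoffs 2, 8 → best response Mixed.
Species 3 against (Dusk, Day): payoffs 0, 5 → best response Mixed.
Species 3 against (Dusk, Dusk): payoffs 5, 2 → best response Night.
Mutual best responses: (Dusk, Day, Mixed); (Dusk, Dusk, Night).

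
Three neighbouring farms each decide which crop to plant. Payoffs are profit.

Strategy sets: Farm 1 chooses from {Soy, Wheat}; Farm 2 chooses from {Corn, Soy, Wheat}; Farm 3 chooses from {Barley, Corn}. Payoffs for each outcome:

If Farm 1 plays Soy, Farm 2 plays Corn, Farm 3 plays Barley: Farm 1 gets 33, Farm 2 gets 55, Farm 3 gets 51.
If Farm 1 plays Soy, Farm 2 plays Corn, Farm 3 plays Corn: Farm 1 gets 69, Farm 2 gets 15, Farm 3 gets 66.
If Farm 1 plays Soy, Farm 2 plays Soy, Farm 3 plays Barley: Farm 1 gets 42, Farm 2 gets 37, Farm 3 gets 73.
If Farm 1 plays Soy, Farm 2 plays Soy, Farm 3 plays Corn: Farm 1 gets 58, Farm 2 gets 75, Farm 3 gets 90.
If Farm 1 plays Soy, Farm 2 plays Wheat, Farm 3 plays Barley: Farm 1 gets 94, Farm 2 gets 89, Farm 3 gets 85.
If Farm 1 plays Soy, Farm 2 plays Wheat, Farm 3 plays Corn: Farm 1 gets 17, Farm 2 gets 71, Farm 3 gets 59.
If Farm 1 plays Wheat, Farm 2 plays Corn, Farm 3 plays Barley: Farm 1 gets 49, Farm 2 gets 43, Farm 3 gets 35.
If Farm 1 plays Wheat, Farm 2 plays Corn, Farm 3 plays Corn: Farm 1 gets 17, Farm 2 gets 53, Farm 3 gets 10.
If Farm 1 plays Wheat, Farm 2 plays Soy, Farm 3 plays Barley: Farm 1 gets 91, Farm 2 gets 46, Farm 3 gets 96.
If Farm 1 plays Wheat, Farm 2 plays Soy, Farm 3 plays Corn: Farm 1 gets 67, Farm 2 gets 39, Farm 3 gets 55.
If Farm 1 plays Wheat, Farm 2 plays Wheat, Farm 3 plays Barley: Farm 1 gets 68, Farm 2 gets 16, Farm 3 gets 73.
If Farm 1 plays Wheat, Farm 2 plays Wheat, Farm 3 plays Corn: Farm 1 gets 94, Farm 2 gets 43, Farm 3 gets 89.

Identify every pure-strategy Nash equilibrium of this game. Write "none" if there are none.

Pure-strategy Nash equilibria: (Soy, Wheat, Barley); (Wheat, Soy, Barley)

(Soy, Corn, Barley): Farm 1 can switch to Wheat (33 → 49). Not NE.
(Soy, Corn, Corn): Farm 2 can switch to Soy (15 → 75). Not NE.
(Soy, Soy, Barley): Farm 1 can switch to Wheat (42 → 91). Not NE.
(Soy, Soy, Corn): Farm 1 can switch to Wheat (58 → 67). Not NE.
(Soy, Wheat, Barley): Farm 1 gets 94, best alternative 68; Farm 2 gets 89, best alternative 55; Farm 3 gets 85, best alternative 59. No profitable deviation — NE.
(Soy, Wheat, Corn): Farm 1 can switch to Wheat (17 → 94). Not NE.
(Wheat, Corn, Barley): Farm 2 can switch to Soy (43 → 46). Not NE.
(Wheat, Soy, Barley): Farm 1 gets 91, best alternative 42; Farm 2 gets 46, best alternative 43; Farm 3 gets 96, best alternative 55. No profitable deviation — NE.
(The remaining 4 profiles each have a profitable deviation by the same check.)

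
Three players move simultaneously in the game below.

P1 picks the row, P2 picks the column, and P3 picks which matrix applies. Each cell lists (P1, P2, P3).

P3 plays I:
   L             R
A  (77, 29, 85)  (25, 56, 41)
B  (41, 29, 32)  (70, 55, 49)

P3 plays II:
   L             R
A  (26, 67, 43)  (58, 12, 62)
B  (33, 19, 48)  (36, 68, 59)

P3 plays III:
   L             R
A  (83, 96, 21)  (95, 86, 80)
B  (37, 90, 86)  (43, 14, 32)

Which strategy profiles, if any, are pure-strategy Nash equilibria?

(A, L, I): P2 can switch to R (29 → 56). Not NE.
(A, L, II): P1 can switch to B (26 → 33). Not NE.
(A, L, III): P3 can switch to I (21 → 85). Not NE.
(A, R, I): P1 can switch to B (25 → 70). Not NE.
(A, R, II): P2 can switch to L (12 → 67). Not NE.
(A, R, III): P2 can switch to L (86 → 96). Not NE.
(B, L, I): P1 can switch to A (41 → 77). Not NE.
(B, L, II): P2 can switch to R (19 → 68). Not NE.
(B, L, III): P1 can switch to A (37 → 83). Not NE.
(B, R, I): P3 can switch to II (49 → 59). Not NE.
(B, R, II): P1 can switch to A (36 → 58). Not NE.
(B, R, III): P1 can switch to A (43 → 95). Not NE.

none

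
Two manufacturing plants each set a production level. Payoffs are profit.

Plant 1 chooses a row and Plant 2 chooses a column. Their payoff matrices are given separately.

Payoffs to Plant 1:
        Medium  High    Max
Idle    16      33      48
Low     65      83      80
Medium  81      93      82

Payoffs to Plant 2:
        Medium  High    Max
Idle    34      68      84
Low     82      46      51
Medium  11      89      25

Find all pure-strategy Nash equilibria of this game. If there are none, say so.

Plant 1 against Medium: payoffs 16, 65, 81 → best response Medium.
Plant 1 against High: payoffs 33, 83, 93 → best response Medium.
Plant 1 against Max: payoffs 48, 80, 82 → best response Medium.
Plant 2 against Idle: payoffs 34, 68, 84 → best response Max.
Plant 2 against Low: payoffs 82, 46, 51 → best response Medium.
Plant 2 against Medium: payoffs 11, 89, 25 → best response High.
Mutual best responses: (Medium, High).

(Medium, High)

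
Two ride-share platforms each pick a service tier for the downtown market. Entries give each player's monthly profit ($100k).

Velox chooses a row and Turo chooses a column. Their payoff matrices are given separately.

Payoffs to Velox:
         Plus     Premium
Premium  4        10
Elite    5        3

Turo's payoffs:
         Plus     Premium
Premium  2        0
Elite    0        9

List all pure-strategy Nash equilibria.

Velox against Plus: payoffs 4, 5 → best response Elite.
Velox against Premium: payoffs 10, 3 → best response Premium.
Turo against Premium: payoffs 2, 0 → best response Plus.
Turo against Elite: payoffs 0, 9 → best response Premium.
No profile is a mutual best response for all players.

No pure-strategy Nash equilibrium.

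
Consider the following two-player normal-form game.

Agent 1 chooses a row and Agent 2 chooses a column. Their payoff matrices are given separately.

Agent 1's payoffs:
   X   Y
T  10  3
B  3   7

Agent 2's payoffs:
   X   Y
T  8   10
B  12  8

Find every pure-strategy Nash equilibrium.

No pure-strategy Nash equilibrium.

(T, X): Agent 2 can switch to Y (8 → 10). Not NE.
(T, Y): Agent 1 can switch to B (3 → 7). Not NE.
(B, X): Agent 1 can switch to T (3 → 10). Not NE.
(B, Y): Agent 2 can switch to X (8 → 12). Not NE.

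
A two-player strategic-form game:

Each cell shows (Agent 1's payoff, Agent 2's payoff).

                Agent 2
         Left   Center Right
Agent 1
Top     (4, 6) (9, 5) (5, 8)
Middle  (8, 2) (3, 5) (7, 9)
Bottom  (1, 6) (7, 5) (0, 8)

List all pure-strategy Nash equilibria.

The unique pure-strategy Nash equilibrium is (Middle, Right).

Agent 1 against Left: payoffs 4, 8, 1 → best response Middle.
Agent 1 against Center: payoffs 9, 3, 7 → best response Top.
Agent 1 against Right: payoffs 5, 7, 0 → best response Middle.
Agent 2 against Top: payoffs 6, 5, 8 → best response Right.
Agent 2 against Middle: payoffs 2, 5, 9 → best response Right.
Agent 2 against Bottom: payoffs 6, 5, 8 → best response Right.
Mutual best responses: (Middle, Right).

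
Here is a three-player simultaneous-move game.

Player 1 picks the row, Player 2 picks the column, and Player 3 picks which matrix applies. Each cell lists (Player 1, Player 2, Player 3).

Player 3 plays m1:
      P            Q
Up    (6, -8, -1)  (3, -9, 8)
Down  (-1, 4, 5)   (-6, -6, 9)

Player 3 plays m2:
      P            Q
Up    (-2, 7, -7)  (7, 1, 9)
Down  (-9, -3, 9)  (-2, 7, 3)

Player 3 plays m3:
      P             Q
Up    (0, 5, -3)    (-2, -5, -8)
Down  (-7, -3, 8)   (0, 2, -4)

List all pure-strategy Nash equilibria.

The unique pure-strategy Nash equilibrium is (Up, P, m1).

Check each profile: it is a Nash equilibrium iff no player can strictly gain by switching unilaterally.
(Up, P, m1): Player 1 gets 6, best alternative -1; Player 2 gets -8, best alternative -9; Player 3 gets -1, best alternative -3. No profitable deviation — NE.
(Up, P, m2): Player 3 can switch to m1 (-7 → -1). Not NE.
(Up, P, m3): Player 3 can switch to m1 (-3 → -1). Not NE.
(Up, Q, m1): Player 2 can switch to P (-9 → -8). Not NE.
(Up, Q, m2): Player 2 can switch to P (1 → 7). Not NE.
(Up, Q, m3): Player 1 can switch to Down (-2 → 0). Not NE.
(Down, P, m1): Player 1 can switch to Up (-1 → 6). Not NE.
(Down, P, m2): Player 1 can switch to Up (-9 → -2). Not NE.
(Down, P, m3): Player 1 can switch to Up (-7 → 0). Not NE.
(The remaining 3 profiles each have a profitable deviation by the same check.)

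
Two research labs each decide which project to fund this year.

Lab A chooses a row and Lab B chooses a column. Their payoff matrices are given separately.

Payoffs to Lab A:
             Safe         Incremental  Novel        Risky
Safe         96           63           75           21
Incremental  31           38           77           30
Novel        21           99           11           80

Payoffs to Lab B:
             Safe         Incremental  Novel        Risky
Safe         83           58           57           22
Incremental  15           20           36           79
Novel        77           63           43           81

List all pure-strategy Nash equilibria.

(Safe, Safe): Lab A gets 96, best alternative 31; Lab B gets 83, best alternative 58. No profitable deviation — NE.
(Safe, Incremental): Lab A can switch to Novel (63 → 99). Not NE.
(Safe, Novel): Lab A can switch to Incremental (75 → 77). Not NE.
(Safe, Risky): Lab A can switch to Incremental (21 → 30). Not NE.
(Incremental, Safe): Lab A can switch to Safe (31 → 96). Not NE.
(Incremental, Incremental): Lab A can switch to Safe (38 → 63). Not NE.
(Incremental, Novel): Lab B can switch to Risky (36 → 79). Not NE.
(Incremental, Risky): Lab A can switch to Novel (30 → 80). Not NE.
(Novel, Safe): Lab A can switch to Safe (21 → 96). Not NE.
(Novel, Risky): Lab A gets 80, best alternative 30; Lab B gets 81, best alternative 77. No profitable deviation — NE.
(The remaining 2 profiles each have a profitable deviation by the same check.)

The pure Nash equilibria are (Safe, Safe) and (Novel, Risky).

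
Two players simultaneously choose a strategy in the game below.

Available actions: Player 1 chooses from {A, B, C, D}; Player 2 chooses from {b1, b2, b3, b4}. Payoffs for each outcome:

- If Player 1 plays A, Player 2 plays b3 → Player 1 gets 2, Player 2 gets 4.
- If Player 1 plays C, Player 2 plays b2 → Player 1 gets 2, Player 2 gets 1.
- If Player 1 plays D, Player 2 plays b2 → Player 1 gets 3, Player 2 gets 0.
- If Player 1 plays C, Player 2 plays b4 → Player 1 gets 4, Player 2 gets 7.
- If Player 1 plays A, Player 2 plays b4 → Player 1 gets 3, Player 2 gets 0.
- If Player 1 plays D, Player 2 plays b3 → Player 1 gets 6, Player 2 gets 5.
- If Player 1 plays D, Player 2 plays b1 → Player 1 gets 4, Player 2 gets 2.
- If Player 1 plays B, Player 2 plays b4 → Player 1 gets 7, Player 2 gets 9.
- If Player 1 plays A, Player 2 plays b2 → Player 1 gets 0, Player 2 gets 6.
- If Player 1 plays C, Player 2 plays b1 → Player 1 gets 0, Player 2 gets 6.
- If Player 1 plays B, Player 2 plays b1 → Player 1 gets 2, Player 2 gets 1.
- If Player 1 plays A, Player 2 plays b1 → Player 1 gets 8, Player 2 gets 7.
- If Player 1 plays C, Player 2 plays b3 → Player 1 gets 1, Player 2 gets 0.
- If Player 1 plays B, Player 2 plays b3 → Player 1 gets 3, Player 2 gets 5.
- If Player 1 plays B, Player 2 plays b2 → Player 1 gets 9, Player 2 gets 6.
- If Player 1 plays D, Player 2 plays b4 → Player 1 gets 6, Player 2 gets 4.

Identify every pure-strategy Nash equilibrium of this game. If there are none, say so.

Player 1 against b1: payoffs 8, 2, 0, 4 → best response A.
Player 1 against b2: payoffs 0, 9, 2, 3 → best response B.
Player 1 against b3: payoffs 2, 3, 1, 6 → best response D.
Player 1 against b4: payoffs 3, 7, 4, 6 → best response B.
Player 2 against A: payoffs 7, 6, 4, 0 → best response b1.
Player 2 against B: payoffs 1, 6, 5, 9 → best response b4.
Player 2 against C: payoffs 6, 1, 0, 7 → best response b4.
Player 2 against D: payoffs 2, 0, 5, 4 → best response b3.
Mutual best responses: (A, b1); (B, b4); (D, b3).

The pure Nash equilibria are (A, b1); (B, b4); (D, b3).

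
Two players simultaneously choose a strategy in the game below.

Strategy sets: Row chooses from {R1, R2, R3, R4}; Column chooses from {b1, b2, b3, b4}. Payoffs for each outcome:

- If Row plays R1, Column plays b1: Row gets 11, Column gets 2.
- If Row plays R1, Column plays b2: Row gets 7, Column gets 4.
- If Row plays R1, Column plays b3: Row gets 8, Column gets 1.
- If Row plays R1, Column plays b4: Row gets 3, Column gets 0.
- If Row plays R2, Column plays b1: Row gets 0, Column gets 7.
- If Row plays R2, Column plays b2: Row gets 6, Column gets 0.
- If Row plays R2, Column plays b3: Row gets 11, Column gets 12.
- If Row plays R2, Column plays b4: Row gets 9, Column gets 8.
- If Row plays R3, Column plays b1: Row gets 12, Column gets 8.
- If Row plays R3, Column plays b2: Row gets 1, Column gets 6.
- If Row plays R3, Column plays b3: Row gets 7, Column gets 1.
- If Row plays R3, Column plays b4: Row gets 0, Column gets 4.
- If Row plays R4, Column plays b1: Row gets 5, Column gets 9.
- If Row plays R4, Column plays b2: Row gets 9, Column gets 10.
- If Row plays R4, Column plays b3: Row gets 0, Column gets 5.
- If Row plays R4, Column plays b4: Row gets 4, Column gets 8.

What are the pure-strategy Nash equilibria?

The pure Nash equilibria are (R2, b3) and (R3, b1) and (R4, b2).

Mark each player's best response to every combination of opponents' strategies; a profile where every player is best-responding is a pure Nash equilibrium.
Row against b1: payoffs 11, 0, 12, 5 → best response R3.
Row against b2: payoffs 7, 6, 1, 9 → best response R4.
Row against b3: payoffs 8, 11, 7, 0 → best response R2.
Row against b4: payoffs 3, 9, 0, 4 → best response R2.
Column against R1: payoffs 2, 4, 1, 0 → best response b2.
Column against R2: payoffs 7, 0, 12, 8 → best response b3.
Column against R3: payoffs 8, 6, 1, 4 → best response b1.
Column against R4: payoffs 9, 10, 5, 8 → best response b2.
Mutual best responses: (R2, b3); (R3, b1); (R4, b2).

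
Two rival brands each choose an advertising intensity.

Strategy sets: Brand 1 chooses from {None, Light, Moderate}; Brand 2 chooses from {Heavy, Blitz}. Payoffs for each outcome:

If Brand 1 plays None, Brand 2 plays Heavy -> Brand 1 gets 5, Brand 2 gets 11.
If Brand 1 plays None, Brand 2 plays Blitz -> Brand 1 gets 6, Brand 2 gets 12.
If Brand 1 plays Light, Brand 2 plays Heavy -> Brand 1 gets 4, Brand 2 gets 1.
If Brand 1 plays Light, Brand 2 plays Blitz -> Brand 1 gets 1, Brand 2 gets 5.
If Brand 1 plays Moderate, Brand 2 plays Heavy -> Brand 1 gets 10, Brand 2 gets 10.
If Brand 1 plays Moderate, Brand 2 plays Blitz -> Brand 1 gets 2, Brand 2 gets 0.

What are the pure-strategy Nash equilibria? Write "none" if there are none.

(None, Heavy): Brand 1 can switch to Moderate (5 → 10). Not NE.
(None, Blitz): Brand 1 gets 6, best alternative 2; Brand 2 gets 12, best alternative 11. No profitable deviation — NE.
(Light, Heavy): Brand 1 can switch to None (4 → 5). Not NE.
(Light, Blitz): Brand 1 can switch to None (1 → 6). Not NE.
(Moderate, Heavy): Brand 1 gets 10, best alternative 5; Brand 2 gets 10, best alternative 0. No profitable deviation — NE.
(Moderate, Blitz): Brand 1 can switch to None (2 → 6). Not NE.

(None, Blitz); (Moderate, Heavy)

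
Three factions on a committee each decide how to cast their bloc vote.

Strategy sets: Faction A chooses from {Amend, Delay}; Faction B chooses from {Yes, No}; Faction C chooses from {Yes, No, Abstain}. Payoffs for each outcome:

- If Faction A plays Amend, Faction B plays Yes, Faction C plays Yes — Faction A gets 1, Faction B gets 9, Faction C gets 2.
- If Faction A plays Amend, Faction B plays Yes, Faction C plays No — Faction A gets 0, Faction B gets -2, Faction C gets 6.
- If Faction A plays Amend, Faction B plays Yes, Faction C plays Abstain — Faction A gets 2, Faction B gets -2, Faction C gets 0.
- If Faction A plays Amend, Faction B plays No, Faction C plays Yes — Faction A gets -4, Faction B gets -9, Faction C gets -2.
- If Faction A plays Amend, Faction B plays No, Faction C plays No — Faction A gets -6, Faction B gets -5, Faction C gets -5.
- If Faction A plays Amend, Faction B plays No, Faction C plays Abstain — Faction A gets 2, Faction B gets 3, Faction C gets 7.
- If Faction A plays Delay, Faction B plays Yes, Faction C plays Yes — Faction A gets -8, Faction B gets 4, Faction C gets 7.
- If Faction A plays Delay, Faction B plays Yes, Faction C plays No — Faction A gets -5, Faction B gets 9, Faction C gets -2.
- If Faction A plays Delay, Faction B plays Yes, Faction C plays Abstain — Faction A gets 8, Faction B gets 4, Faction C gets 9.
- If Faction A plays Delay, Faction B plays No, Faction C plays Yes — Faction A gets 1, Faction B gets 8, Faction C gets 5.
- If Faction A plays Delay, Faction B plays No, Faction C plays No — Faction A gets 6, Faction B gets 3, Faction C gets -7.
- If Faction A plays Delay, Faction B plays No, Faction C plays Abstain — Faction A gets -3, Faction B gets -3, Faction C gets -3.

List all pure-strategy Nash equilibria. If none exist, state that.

Pure-strategy Nash equilibria: (Amend, Yes, No); (Amend, No, Abstain); (Delay, Yes, Abstain); (Delay, No, Yes)

Faction A against (Yes, Yes): payoffs 1, -8 → best response Amend.
Faction A against (Yes, No): payoffs 0, -5 → best response Amend.
Faction A against (Yes, Abstain): payoffs 2, 8 → best response Delay.
Faction A against (No, Yes): payoffs -4, 1 → best response Delay.
Faction A against (No, No): payoffs -6, 6 → best response Delay.
Faction A against (No, Abstain): payoffs 2, -3 → best response Amend.
Faction B against (Amend, Yes): payoffs 9, -9 → best response Yes.
Faction B against (Amend, No): payoffs -2, -5 → best response Yes.
Faction B against (Amend, Abstain): payoffs -2, 3 → best response No.
Faction B against (Delay, Yes): payoffs 4, 8 → best response No.
Faction B against (Delay, No): payoffs 9, 3 → best response Yes.
Faction B against (Delay, Abstain): payoffs 4, -3 → best response Yes.
Faction C against (Amend, Yes): payoffs 2, 6, 0 → best response No.
Faction C against (Amend, No): payoffs -2, -5, 7 → best response Abstain.
Faction C against (Delay, Yes): payoffs 7, -2, 9 → best response Abstain.
Faction C against (Delay, No): payoffs 5, -7, -3 → best response Yes.
Mutual best responses: (Amend, Yes, No); (Amend, No, Abstain); (Delay, Yes, Abstain); (Delay, No, Yes).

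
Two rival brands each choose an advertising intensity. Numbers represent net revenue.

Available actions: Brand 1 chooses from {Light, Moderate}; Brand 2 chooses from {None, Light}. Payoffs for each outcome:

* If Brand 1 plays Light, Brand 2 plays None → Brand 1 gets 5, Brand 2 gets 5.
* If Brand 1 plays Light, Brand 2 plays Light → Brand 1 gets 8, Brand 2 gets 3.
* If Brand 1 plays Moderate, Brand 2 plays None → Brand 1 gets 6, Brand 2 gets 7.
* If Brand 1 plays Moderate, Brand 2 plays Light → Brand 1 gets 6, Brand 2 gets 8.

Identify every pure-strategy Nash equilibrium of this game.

This game has no pure Nash equilibrium.

Mark each player's best response to every combination of opponents' strategies; a profile where every player is best-responding is a pure Nash equilibrium.
Brand 1 against None: payoffs 5, 6 → best response Moderate.
Brand 1 against Light: payoffs 8, 6 → best response Light.
Brand 2 against Light: payoffs 5, 3 → best response None.
Brand 2 against Moderate: payoffs 7, 8 → best response Light.
No profile is a mutual best response for all players.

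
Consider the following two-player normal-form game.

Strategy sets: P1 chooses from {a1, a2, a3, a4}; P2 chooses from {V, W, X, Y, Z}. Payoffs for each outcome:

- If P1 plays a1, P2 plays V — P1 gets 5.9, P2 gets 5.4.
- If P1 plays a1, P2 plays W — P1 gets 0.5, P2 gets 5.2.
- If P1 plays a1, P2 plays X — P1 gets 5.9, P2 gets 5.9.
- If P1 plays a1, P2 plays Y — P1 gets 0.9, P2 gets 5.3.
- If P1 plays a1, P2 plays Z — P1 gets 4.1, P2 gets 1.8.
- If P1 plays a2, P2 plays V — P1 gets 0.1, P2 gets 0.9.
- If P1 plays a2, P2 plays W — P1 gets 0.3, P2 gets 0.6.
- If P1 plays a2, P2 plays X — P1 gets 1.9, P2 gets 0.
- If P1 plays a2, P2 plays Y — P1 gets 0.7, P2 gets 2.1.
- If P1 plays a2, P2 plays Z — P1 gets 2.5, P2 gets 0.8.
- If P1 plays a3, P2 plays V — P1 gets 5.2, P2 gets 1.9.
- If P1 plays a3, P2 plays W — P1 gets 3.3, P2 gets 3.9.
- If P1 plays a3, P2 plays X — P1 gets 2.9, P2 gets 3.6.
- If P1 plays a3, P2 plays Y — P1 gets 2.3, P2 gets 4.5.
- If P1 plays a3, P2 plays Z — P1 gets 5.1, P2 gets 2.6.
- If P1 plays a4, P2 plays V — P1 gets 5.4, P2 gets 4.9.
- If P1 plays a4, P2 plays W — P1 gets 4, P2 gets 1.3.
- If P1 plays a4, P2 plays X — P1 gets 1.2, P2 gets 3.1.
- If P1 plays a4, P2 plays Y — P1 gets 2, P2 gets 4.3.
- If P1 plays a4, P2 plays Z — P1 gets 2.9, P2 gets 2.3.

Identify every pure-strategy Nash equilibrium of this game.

Pure-strategy Nash equilibria: (a1, X) and (a3, Y)

Mark each player's best response to every combination of opponents' strategies; a profile where every player is best-responding is a pure Nash equilibrium.
P1 against V: payoffs 5.9, 0.1, 5.2, 5.4 → best response a1.
P1 against W: payoffs 0.5, 0.3, 3.3, 4 → best response a4.
P1 against X: payoffs 5.9, 1.9, 2.9, 1.2 → best response a1.
P1 against Y: payoffs 0.9, 0.7, 2.3, 2 → best response a3.
P1 against Z: payoffs 4.1, 2.5, 5.1, 2.9 → best response a3.
P2 against a1: payoffs 5.4, 5.2, 5.9, 5.3, 1.8 → best response X.
P2 against a2: payoffs 0.9, 0.6, 0, 2.1, 0.8 → best response Y.
P2 against a3: payoffs 1.9, 3.9, 3.6, 4.5, 2.6 → best response Y.
P2 against a4: payoffs 4.9, 1.3, 3.1, 4.3, 2.3 → best response V.
Mutual best responses: (a1, X); (a3, Y).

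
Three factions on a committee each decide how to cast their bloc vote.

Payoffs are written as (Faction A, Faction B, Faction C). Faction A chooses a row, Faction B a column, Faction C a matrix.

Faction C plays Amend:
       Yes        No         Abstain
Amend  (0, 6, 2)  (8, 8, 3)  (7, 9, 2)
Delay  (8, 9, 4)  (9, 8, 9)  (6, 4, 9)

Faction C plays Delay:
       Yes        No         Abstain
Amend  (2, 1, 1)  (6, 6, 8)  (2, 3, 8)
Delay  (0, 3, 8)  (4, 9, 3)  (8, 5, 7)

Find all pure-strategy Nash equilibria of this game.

Faction A against (Yes, Amend): payoffs 0, 8 → best response Delay.
Faction A against (Yes, Delay): payoffs 2, 0 → best response Amend.
Faction A against (No, Amend): payoffs 8, 9 → best response Delay.
Faction A against (No, Delay): payoffs 6, 4 → best response Amend.
Faction A against (Abstain, Amend): payoffs 7, 6 → best response Amend.
Faction A against (Abstain, Delay): payoffs 2, 8 → best response Delay.
Faction B against (Amend, Amend): payoffs 6, 8, 9 → best response Abstain.
Faction B against (Amend, Delay): payoffs 1, 6, 3 → best response No.
Faction B against (Delay, Amend): payoffs 9, 8, 4 → best response Yes.
Faction B against (Delay, Delay): payoffs 3, 9, 5 → best response No.
Faction C against (Amend, Yes): payoffs 2, 1 → best response Amend.
Faction C against (Amend, No): payoffs 3, 8 → best response Delay.
Faction C against (Amend, Abstain): payoffs 2, 8 → best response Delay.
Faction C against (Delay, Yes): payoffs 4, 8 → best response Delay.
Faction C against (Delay, No): payoffs 9, 3 → best response Amend.
Faction C against (Delay, Abstain): payoffs 9, 7 → best response Amend.
Mutual best responses: (Amend, No, Delay).

The unique pure-strategy Nash equilibrium is (Amend, No, Delay).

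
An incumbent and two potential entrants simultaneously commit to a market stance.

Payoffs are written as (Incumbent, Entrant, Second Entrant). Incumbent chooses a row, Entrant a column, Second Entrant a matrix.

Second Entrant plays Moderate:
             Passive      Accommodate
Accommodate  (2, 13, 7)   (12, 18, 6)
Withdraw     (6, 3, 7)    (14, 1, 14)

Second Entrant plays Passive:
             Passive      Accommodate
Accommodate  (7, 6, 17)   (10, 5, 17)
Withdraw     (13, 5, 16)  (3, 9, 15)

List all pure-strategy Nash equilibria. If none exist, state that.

This game has no pure Nash equilibrium.

Mark each player's best response to every combination of opponents' strategies; a profile where every player is best-responding is a pure Nash equilibrium.
Incumbent against (Passive, Moderate): payoffs 2, 6 → best response Withdraw.
Incumbent against (Passive, Passive): payoffs 7, 13 → best response Withdraw.
Incumbent against (Accommodate, Moderate): payoffs 12, 14 → best response Withdraw.
Incumbent against (Accommodate, Passive): payoffs 10, 3 → best response Accommodate.
Entrant against (Accommodate, Moderate): payoffs 13, 18 → best response Accommodate.
Entrant against (Accommodate, Passive): payoffs 6, 5 → best response Passive.
Entrant against (Withdraw, Moderate): payoffs 3, 1 → best response Passive.
Entrant against (Withdraw, Passive): payoffs 5, 9 → best response Accommodate.
Second Entrant against (Accommodate, Passive): payoffs 7, 17 → best response Passive.
Second Entrant against (Accommodate, Accommodate): payoffs 6, 17 → best response Passive.
Second Entrant against (Withdraw, Passive): payoffs 7, 16 → best response Passive.
Second Entrant against (Withdraw, Accommodate): payoffs 14, 15 → best response Passive.
No profile is a mutual best response for all players.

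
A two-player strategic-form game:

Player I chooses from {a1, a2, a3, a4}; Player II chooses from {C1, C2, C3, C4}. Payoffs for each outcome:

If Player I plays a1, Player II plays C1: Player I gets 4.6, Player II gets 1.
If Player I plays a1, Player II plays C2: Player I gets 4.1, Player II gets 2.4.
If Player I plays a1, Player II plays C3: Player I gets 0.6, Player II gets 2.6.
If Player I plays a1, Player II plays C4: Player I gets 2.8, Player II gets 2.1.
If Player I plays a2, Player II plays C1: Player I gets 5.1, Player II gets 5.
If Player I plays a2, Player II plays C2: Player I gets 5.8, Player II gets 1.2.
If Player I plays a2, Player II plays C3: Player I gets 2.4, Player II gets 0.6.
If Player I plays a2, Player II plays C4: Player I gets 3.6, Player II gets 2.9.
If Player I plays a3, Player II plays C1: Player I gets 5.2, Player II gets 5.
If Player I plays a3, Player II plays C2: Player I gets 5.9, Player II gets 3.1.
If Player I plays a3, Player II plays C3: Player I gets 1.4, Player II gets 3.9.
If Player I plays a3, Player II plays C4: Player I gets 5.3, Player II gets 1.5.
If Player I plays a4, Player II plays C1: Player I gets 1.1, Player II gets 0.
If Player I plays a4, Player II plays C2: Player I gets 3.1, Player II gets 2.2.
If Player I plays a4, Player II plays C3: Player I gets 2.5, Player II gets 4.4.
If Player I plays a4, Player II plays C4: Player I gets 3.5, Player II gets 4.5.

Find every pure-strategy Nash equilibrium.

(a1, C1): Player I can switch to a2 (4.6 → 5.1). Not NE.
(a1, C2): Player I can switch to a2 (4.1 → 5.8). Not NE.
(a1, C3): Player I can switch to a2 (0.6 → 2.4). Not NE.
(a1, C4): Player I can switch to a2 (2.8 → 3.6). Not NE.
(a2, C1): Player I can switch to a3 (5.1 → 5.2). Not NE.
(a2, C2): Player I can switch to a3 (5.8 → 5.9). Not NE.
(a2, C3): Player I can switch to a4 (2.4 → 2.5). Not NE.
(a2, C4): Player I can switch to a3 (3.6 → 5.3). Not NE.
(a3, C1): Player I gets 5.2, best alternative 5.1; Player II gets 5, best alternative 3.9. No profitable deviation — NE.
(a3, C2): Player II can switch to C1 (3.1 → 5). Not NE.
(a3, C3): Player I can switch to a2 (1.4 → 2.4). Not NE.
(The remaining 5 profiles each have a profitable deviation by the same check.)

The unique pure-strategy Nash equilibrium is (a3, C1).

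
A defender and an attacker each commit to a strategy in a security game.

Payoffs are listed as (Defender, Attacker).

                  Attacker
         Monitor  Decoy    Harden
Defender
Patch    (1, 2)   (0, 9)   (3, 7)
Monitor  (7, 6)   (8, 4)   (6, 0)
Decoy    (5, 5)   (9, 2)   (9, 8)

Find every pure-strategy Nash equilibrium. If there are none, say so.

The pure Nash equilibria are (Monitor, Monitor); (Decoy, Harden).

(Patch, Monitor): Defender can switch to Monitor (1 → 7). Not NE.
(Patch, Decoy): Defender can switch to Monitor (0 → 8). Not NE.
(Patch, Harden): Defender can switch to Monitor (3 → 6). Not NE.
(Monitor, Monitor): Defender gets 7, best alternative 5; Attacker gets 6, best alternative 4. No profitable deviation — NE.
(Monitor, Decoy): Defender can switch to Decoy (8 → 9). Not NE.
(Monitor, Harden): Defender can switch to Decoy (6 → 9). Not NE.
(Decoy, Monitor): Defender can switch to Monitor (5 → 7). Not NE.
(Decoy, Harden): Defender gets 9, best alternative 6; Attacker gets 8, best alternative 5. No profitable deviation — NE.
(The remaining 1 profile has a profitable deviation by the same check.)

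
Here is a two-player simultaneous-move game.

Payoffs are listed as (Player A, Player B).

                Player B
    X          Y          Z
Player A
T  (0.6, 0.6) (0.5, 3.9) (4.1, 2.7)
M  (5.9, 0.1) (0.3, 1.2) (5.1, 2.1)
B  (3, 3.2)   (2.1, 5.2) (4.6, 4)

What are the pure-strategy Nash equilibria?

The pure Nash equilibria are (M, Z), (B, Y).

(T, X): Player A can switch to M (0.6 → 5.9). Not NE.
(T, Y): Player A can switch to B (0.5 → 2.1). Not NE.
(T, Z): Player A can switch to M (4.1 → 5.1). Not NE.
(M, X): Player B can switch to Y (0.1 → 1.2). Not NE.
(M, Y): Player A can switch to T (0.3 → 0.5). Not NE.
(M, Z): Player A gets 5.1, best alternative 4.6; Player B gets 2.1, best alternative 1.2. No profitable deviation — NE.
(B, X): Player A can switch to M (3 → 5.9). Not NE.
(B, Y): Player A gets 2.1, best alternative 0.5; Player B gets 5.2, best alternative 4. No profitable deviation — NE.
(B, Z): Player A can switch to M (4.6 → 5.1). Not NE.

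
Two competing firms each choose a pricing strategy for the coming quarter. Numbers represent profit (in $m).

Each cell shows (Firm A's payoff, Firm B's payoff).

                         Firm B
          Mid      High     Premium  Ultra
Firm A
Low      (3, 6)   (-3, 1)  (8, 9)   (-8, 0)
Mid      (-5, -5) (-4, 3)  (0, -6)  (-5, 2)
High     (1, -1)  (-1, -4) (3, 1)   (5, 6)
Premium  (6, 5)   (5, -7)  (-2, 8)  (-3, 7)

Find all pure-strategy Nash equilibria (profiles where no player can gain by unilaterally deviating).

(Low, Mid): Firm A can switch to Premium (3 → 6). Not NE.
(Low, High): Firm A can switch to High (-3 → -1). Not NE.
(Low, Premium): Firm A gets 8, best alternative 3; Firm B gets 9, best alternative 6. No profitable deviation — NE.
(Low, Ultra): Firm A can switch to Mid (-8 → -5). Not NE.
(Mid, Mid): Firm A can switch to Low (-5 → 3). Not NE.
(Mid, High): Firm A can switch to Low (-4 → -3). Not NE.
(Mid, Premium): Firm A can switch to Low (0 → 8). Not NE.
(Mid, Ultra): Firm A can switch to High (-5 → 5). Not NE.
(High, Mid): Firm A can switch to Low (1 → 3). Not NE.
(High, High): Firm A can switch to Premium (-1 → 5). Not NE.
(High, Premium): Firm A can switch to Low (3 → 8). Not NE.
(High, Ultra): Firm A gets 5, best alternative -3; Firm B gets 6, best alternative 1. No profitable deviation — NE.
(Premium, Mid): Firm B can switch to Premium (5 → 8). Not NE.
(Premium, High): Firm B can switch to Mid (-7 → 5). Not NE.
(The remaining 2 profiles each have a profitable deviation by the same check.)

(Low, Premium) and (High, Ultra)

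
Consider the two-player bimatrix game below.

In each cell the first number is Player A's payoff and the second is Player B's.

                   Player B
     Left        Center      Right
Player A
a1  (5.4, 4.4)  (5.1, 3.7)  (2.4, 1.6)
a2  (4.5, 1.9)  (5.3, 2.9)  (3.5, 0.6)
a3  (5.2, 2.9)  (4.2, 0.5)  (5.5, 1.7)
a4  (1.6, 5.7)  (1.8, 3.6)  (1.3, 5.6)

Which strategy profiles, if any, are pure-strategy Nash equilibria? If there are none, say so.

Pure-strategy Nash equilibria: (a1, Left) and (a2, Center)

For each strategy profile, look for a profitable unilateral deviation.
(a1, Left): Player A gets 5.4, best alternative 5.2; Player B gets 4.4, best alternative 3.7. No profitable deviation — NE.
(a1, Center): Player A can switch to a2 (5.1 → 5.3). Not NE.
(a1, Right): Player A can switch to a2 (2.4 → 3.5). Not NE.
(a2, Left): Player A can switch to a1 (4.5 → 5.4). Not NE.
(a2, Center): Player A gets 5.3, best alternative 5.1; Player B gets 2.9, best alternative 1.9. No profitable deviation — NE.
(a2, Right): Player A can switch to a3 (3.5 → 5.5). Not NE.
(a3, Left): Player A can switch to a1 (5.2 → 5.4). Not NE.
(a3, Center): Player A can switch to a1 (4.2 → 5.1). Not NE.
(a3, Right): Player B can switch to Left (1.7 → 2.9). Not NE.
(a4, Left): Player A can switch to a1 (1.6 → 5.4). Not NE.
(a4, Center): Player A can switch to a1 (1.8 → 5.1). Not NE.
(a4, Right): Player A can switch to a1 (1.3 → 2.4). Not NE.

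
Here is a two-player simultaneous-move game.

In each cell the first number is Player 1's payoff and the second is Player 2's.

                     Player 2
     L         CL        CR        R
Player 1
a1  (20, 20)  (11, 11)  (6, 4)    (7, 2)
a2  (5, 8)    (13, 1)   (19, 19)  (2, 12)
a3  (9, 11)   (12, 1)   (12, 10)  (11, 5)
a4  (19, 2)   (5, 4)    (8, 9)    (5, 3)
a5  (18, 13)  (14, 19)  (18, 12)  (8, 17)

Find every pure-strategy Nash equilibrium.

The pure Nash equilibria are (a1, L) and (a2, CR) and (a5, CL).

For each strategy profile, look for a profitable unilateral deviation.
(a1, L): Player 1 gets 20, best alternative 19; Player 2 gets 20, best alternative 11. No profitable deviation — NE.
(a1, CL): Player 1 can switch to a2 (11 → 13). Not NE.
(a1, CR): Player 1 can switch to a2 (6 → 19). Not NE.
(a1, R): Player 1 can switch to a3 (7 → 11). Not NE.
(a2, L): Player 1 can switch to a1 (5 → 20). Not NE.
(a2, CL): Player 1 can switch to a5 (13 → 14). Not NE.
(a2, CR): Player 1 gets 19, best alternative 18; Player 2 gets 19, best alternative 12. No profitable deviation — NE.
(a2, R): Player 1 can switch to a1 (2 → 7). Not NE.
(a5, CL): Player 1 gets 14, best alternative 13; Player 2 gets 19, best alternative 17. No profitable deviation — NE.
(The remaining 11 profiles each have a profitable deviation by the same check.)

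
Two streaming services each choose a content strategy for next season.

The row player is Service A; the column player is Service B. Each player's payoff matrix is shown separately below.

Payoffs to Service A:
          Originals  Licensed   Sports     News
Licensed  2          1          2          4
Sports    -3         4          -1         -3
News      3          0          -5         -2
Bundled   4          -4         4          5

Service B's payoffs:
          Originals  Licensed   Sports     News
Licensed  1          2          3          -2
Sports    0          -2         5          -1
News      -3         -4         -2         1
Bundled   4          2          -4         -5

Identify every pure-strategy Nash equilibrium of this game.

Pure NE: (Bundled, Originals)

Service A against Originals: payoffs 2, -3, 3, 4 → best response Bundled.
Service A against Licensed: payoffs 1, 4, 0, -4 → best response Sports.
Service A against Sports: payoffs 2, -1, -5, 4 → best response Bundled.
Service A against News: payoffs 4, -3, -2, 5 → best response Bundled.
Service B against Licensed: payoffs 1, 2, 3, -2 → best response Sports.
Service B against Sports: payoffs 0, -2, 5, -1 → best response Sports.
Service B against News: payoffs -3, -4, -2, 1 → best response News.
Service B against Bundled: payoffs 4, 2, -4, -5 → best response Originals.
Mutual best responses: (Bundled, Originals).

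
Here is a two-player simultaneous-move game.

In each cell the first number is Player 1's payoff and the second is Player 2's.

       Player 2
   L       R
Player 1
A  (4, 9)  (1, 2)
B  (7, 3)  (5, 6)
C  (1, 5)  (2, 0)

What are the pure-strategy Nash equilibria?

(B, R)

Mark each player's best response to every combination of opponents' strategies; a profile where every player is best-responding is a pure Nash equilibrium.
Player 1 against L: payoffs 4, 7, 1 → best response B.
Player 1 against R: payoffs 1, 5, 2 → best response B.
Player 2 against A: payoffs 9, 2 → best response L.
Player 2 against B: payoffs 3, 6 → best response R.
Player 2 against C: payoffs 5, 0 → best response L.
Mutual best responses: (B, R).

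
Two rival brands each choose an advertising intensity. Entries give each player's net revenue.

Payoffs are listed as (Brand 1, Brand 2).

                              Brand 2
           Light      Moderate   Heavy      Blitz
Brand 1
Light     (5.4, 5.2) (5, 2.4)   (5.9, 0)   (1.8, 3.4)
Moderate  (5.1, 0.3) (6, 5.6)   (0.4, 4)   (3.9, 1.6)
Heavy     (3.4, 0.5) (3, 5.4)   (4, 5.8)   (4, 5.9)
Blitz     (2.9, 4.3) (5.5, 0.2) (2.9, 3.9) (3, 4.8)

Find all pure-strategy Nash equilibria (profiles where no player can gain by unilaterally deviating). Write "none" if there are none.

(Light, Light): Brand 1 gets 5.4, best alternative 5.1; Brand 2 gets 5.2, best alternative 3.4. No profitable deviation — NE.
(Light, Moderate): Brand 1 can switch to Moderate (5 → 6). Not NE.
(Light, Heavy): Brand 2 can switch to Light (0 → 5.2). Not NE.
(Light, Blitz): Brand 1 can switch to Moderate (1.8 → 3.9). Not NE.
(Moderate, Light): Brand 1 can switch to Light (5.1 → 5.4). Not NE.
(Moderate, Moderate): Brand 1 gets 6, best alternative 5.5; Brand 2 gets 5.6, best alternative 4. No profitable deviation — NE.
(Moderate, Heavy): Brand 1 can switch to Light (0.4 → 5.9). Not NE.
(Moderate, Blitz): Brand 1 can switch to Heavy (3.9 → 4). Not NE.
(Heavy, Light): Brand 1 can switch to Light (3.4 → 5.4). Not NE.
(Heavy, Moderate): Brand 1 can switch to Light (3 → 5). Not NE.
(Heavy, Blitz): Brand 1 gets 4, best alternative 3.9; Brand 2 gets 5.9, best alternative 5.8. No profitable deviation — NE.
(The remaining 5 profiles each have a profitable deviation by the same check.)

(Light, Light); (Moderate, Moderate); (Heavy, Blitz)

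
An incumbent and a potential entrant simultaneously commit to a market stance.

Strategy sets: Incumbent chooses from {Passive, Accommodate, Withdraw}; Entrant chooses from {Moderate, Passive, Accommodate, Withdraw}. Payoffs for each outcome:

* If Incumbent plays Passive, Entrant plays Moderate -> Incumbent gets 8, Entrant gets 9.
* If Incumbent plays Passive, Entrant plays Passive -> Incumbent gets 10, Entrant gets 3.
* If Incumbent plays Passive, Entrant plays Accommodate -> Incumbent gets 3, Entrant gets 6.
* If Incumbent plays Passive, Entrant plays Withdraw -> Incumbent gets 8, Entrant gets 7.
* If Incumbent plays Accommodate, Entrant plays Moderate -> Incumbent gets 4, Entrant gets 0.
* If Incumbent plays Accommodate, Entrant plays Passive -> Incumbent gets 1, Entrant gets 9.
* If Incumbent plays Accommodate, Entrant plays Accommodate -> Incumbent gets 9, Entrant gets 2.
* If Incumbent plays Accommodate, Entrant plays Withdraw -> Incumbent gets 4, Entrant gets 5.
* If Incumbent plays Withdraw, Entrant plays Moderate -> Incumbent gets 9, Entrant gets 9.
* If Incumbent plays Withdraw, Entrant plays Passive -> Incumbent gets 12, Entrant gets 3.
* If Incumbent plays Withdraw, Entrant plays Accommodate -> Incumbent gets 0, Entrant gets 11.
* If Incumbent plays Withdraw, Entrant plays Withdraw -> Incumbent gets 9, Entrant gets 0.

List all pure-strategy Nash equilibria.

This game has no pure Nash equilibrium.

For each player, find the best response to each opponent profile; mutual best responses are the pure NE.
Incumbent against Moderate: payoffs 8, 4, 9 → best response Withdraw.
Incumbent against Passive: payoffs 10, 1, 12 → best response Withdraw.
Incumbent against Accommodate: payoffs 3, 9, 0 → best response Accommodate.
Incumbent against Withdraw: payoffs 8, 4, 9 → best response Withdraw.
Entrant against Passive: payoffs 9, 3, 6, 7 → best response Moderate.
Entrant against Accommodate: payoffs 0, 9, 2, 5 → best response Passive.
Entrant against Withdraw: payoffs 9, 3, 11, 0 → best response Accommodate.
No profile is a mutual best response for all players.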